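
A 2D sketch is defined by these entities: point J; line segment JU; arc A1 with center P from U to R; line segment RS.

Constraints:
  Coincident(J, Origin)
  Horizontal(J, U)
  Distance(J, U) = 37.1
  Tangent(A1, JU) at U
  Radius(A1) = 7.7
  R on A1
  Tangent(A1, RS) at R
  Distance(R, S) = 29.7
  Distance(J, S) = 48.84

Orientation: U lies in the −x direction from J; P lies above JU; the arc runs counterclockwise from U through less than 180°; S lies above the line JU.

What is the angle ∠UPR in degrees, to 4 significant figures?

93.01°

J is at the origin; JU is horizontal with |JU| = 37.1 and U on the −x side, so U = (-37.10, 0.000). Since A1 is tangent to JU there, PU ⟂ JU, so P = U + (0, 7.7) = (-37.10, 7.700). Since PR ⟂ RS (tangency), |PS| = √(7.7² + 29.7²) = 30.68 regardless of where R sits on A1. So S lies on both circle(J, 48.84) and circle(P, 30.68); the above-JU intersection is S = (-30.97, 37.76). R is the foot of the tangent from S: R = (-29.41, 8.105).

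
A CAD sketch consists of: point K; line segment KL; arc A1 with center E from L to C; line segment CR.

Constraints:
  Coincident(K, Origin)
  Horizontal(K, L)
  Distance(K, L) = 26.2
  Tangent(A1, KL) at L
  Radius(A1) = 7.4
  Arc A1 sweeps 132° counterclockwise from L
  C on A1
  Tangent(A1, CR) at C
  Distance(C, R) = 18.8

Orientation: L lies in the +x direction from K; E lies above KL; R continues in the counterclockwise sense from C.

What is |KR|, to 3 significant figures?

32.5

On A1, L sits at bearing -90° from E; a 132° counterclockwise sweep puts C at bearing 42°, so C = E + 7.4·(cos 42°, sin 42°) = (31.7, 12.4). Tangency of A1 to CR means the radius EC is perpendicular to CR, so CR runs along (−sin 42°, cos 42°); with |CR| = 18.8, R = (19.1, 26.3). Then |KR| = |R − K| = 32.5.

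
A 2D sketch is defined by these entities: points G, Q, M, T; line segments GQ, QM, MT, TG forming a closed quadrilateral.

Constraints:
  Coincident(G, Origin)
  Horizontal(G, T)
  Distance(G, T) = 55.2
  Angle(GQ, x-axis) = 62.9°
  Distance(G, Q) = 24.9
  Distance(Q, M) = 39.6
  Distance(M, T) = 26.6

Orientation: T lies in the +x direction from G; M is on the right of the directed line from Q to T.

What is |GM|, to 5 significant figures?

33.635

G is at the origin; G and T share the same y with |GT| = 55.2 and T in +x, so T = (55.2, 0). GQ runs at 62.9° with |GQ| = 24.9, so Q = (11.343, 22.166). M is determined by |QM| = 39.6 and |MT| = 26.6 together: it lies at the intersection of circle(Q, 39.6) and circle(T, 26.6). With |QT| = 49.140, the foot of the radical line on QT is 33.327 from Q and the perpendicular offset is √(39.6² − 33.327²) = 21.389. Taking the right-of-QT solution: M = (31.438, -11.956).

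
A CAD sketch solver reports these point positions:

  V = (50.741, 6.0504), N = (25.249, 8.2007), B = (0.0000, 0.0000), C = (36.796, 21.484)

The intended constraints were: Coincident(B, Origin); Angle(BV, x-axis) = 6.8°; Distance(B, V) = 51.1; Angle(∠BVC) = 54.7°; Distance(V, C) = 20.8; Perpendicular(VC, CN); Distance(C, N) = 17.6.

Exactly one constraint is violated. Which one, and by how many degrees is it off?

Perpendicular(VC, CN) — off by 6.90°.

B = (0.00, 0.00) ✓; BV at 6.800° ✓; |BV| = 51.10 ✓; ∠BVC = 54.70° ✓; |VC| = 20.80 ✓; ∠(VC, CN) = 96.90° ✗; |CN| = 17.60 ✓.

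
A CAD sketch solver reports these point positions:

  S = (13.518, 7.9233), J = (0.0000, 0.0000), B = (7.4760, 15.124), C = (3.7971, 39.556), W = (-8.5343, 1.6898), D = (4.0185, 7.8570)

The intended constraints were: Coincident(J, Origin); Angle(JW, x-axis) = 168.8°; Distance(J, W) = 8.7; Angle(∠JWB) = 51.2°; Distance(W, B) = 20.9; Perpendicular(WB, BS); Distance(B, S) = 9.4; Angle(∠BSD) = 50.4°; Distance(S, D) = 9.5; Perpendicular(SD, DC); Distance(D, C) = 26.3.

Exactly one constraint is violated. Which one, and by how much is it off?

Distance(D, C) = 26.3 — off by 5.40.

J = (0.00, 0.00) ✓; JW at 168.8° ✓; |JW| = 8.700 ✓; ∠JWB = 51.20° ✓; |WB| = 20.90 ✓; ∠(WB, BS) = 90.00° ✓; |BS| = 9.400 ✓; ∠BSD = 50.40° ✓; |SD| = 9.500 ✓; ∠(SD, DC) = 90.00° ✓; |DC| = 31.70 ✗.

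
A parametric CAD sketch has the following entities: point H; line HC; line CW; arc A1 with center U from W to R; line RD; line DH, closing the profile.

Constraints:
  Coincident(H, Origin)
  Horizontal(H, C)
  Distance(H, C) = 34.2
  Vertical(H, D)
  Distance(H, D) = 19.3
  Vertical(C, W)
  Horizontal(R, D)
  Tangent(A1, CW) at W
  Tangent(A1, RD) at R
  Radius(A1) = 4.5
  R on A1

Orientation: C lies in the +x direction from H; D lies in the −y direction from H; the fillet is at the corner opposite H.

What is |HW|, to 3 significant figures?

37.3

H is at the origin; H and C share the same y with |HC| = 34.2 and C on the +x side, so C = (34.2, 0.00). H and D share the same x with |HD| = 19.3 and D on the −y side, so D = (0.00, -19.3). The virtual corner opposite H is at (34.2, -19.3). A1 meets CW tangentially, so UW is at right angles to CW and since A1 is tangent to RD there, UR ⟂ RD, with radius 4.5, so the center U sits 4.5 in from both sides at U = (29.7, -14.8). That places the tangent points at W = (34.2, -14.8) on CW and R = (29.7, -19.3) on RD. Then |HW| = |W − H| = 37.3.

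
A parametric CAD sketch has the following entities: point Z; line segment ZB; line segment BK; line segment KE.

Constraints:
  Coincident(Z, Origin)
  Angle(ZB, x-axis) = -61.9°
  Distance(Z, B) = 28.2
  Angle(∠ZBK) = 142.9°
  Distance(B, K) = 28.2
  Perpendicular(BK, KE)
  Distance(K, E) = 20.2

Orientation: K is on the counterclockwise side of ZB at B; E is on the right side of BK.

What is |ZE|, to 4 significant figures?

62.88

∠ZBK = 142.9°, so BK runs at -61.9° + (180° − 142.9°) = -24.80° from the x-axis; with |BK| = 28.2, K = B + 28.2·(cos -24.80°, sin -24.80°) = (38.88, -36.70). The perpendicularity gives KE at right angles to BK; with |KE| = 20.2 on the right of BK, E = K + 20.2·(-0.4195, -0.9078) = (30.41, -55.04). Then |ZE| = |E − Z| = 62.88.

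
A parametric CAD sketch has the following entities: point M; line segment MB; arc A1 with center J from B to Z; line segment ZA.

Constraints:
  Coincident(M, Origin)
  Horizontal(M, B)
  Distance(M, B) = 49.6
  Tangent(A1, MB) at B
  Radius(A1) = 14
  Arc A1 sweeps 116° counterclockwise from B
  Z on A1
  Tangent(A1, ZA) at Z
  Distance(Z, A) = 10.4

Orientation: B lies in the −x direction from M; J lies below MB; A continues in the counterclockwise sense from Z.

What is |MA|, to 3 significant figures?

64.7

M is at the origin; MB is horizontal with |MB| = 49.6 and B on the −x side, so B = (-49.6, 0.00). A1 meets MB tangentially, so JB is at right angles to MB, so J = B + (0, -14) = (-49.6, -14.0). On A1, B sits at bearing 90° from J; a 116° counterclockwise sweep puts Z at bearing 206°, so Z = J + 14.0·(cos 206°, sin 206°) = (-62.2, -20.1). A1 meets ZA tangentially, so JZ is at right angles to ZA, so ZA runs along (−sin 206°, cos 206°); with |ZA| = 10.4, A = (-57.6, -29.5). Then |MA| = |A − M| = 64.7.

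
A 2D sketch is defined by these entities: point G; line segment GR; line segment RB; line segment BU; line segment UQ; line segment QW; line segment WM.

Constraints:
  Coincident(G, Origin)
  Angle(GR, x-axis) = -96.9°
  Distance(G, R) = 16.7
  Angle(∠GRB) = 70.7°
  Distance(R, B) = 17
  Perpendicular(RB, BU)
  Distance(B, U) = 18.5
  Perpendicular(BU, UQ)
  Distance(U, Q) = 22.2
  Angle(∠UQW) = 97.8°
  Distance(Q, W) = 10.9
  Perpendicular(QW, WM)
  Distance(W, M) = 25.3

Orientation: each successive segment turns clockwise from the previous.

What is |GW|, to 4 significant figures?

14.62

BU is perpendicular to UQ, so UQ runs at -26.20°; with |UQ| = 22.2, Q = (10.83, -2.276). ∠UQW = 97.8° gives QW at -108.4° from the x-axis; with |QW| = 10.9, W = (7.387, -12.62). Then |GW| = |W − G| = 14.62.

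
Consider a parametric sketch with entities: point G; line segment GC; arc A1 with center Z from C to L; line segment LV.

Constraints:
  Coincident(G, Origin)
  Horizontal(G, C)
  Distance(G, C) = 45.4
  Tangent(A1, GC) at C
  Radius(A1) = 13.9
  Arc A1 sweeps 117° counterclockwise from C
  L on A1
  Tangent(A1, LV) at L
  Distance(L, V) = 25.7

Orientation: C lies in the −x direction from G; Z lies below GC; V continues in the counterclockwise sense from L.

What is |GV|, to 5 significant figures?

63.129

On A1, C sits at bearing 90° from Z; a 117° counterclockwise sweep puts L at bearing 207°, so L = Z + 13.9·(cos 207°, sin 207°) = (-57.785, -20.210). Since A1 is tangent to LV there, ZL ⟂ LV, so LV runs along (−sin 207°, cos 207°); with |LV| = 25.7, V = (-46.117, -43.109). Then |GV| = |V − G| = 63.129.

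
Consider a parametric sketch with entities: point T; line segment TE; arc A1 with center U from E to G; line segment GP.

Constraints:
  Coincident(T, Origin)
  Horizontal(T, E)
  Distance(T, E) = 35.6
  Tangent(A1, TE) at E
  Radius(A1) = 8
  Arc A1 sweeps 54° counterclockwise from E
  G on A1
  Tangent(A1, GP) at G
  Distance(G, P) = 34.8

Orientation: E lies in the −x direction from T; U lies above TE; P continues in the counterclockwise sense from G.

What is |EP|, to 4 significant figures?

41.40

T is at the origin; T and E share the same y with |TE| = 35.6 and E on the −x side, so E = (-35.60, 0.000). Tangency of A1 to TE means the radius UE is perpendicular to TE, so U = E + (0, 8) = (-35.60, 8.000). On A1, E sits at bearing -90° from U; a 54° counterclockwise sweep puts G at bearing -36°, so G = U + 8.0·(cos -36°, sin -36°) = (-29.13, 3.298). The tangent condition forces UG to be normal to GP, so GP runs along (−sin -36°, cos -36°); with |GP| = 34.8, P = (-8.673, 31.45). Then |EP| = |P − E| = 41.40.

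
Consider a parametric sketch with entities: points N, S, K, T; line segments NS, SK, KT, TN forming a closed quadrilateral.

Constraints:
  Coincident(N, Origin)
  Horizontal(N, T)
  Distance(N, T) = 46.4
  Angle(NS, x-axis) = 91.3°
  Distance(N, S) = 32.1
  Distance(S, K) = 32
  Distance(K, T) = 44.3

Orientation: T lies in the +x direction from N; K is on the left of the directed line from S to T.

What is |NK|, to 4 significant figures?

50.90

Checks: |SK| = 32.00 ✓; |KT| = 44.30 ✓.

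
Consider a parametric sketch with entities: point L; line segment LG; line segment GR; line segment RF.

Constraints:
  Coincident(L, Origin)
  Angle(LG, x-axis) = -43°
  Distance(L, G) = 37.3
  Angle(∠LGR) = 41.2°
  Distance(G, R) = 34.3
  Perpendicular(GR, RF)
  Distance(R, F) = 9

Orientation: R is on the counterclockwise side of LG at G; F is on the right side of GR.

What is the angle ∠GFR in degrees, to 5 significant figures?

75.298°

L is at the origin; LG runs at -43.0° with length 37.3, so G = 37.3·(cos -43.0°, sin -43.0°) = (27.279, -25.439). ∠LGR = 41.2°, so GR runs at -43.0° + (180° − 41.2°) = 95.800° from the x-axis; with |GR| = 34.3, R = G + 34.3·(cos 95.800°, sin 95.800°) = (23.813, 8.6859). GR ⟂ RF; with |RF| = 9.0 on the right of GR, F = R + 9.0·(0.99488, 0.10106) = (32.767, 9.5954). Then cos ∠GFR = FG·FR / (|FG||FR|), giving 75.298°.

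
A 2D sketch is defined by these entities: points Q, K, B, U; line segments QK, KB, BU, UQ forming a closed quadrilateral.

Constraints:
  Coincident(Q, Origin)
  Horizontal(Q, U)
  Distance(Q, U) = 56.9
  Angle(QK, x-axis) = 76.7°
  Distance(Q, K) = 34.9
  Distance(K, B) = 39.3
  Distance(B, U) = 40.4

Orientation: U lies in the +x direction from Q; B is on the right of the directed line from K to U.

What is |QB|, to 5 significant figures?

17.294

Checks: |KB| = 39.30 ✓; |BU| = 40.40 ✓.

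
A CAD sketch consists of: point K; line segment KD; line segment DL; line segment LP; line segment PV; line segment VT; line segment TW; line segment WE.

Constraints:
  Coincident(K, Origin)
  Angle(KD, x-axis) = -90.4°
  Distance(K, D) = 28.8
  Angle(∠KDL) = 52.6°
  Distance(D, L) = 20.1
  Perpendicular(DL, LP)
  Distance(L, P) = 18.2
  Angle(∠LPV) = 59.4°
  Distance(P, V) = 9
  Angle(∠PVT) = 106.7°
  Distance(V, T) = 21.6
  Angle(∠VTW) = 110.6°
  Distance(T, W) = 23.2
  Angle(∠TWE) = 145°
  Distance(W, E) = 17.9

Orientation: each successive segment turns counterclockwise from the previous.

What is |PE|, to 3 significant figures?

41.3

K is at the origin; KD runs at -90.4° with length 28.8, so D = (-0.201, -28.8). ∠KDL = 52.6° gives DL at 37.0° from the x-axis; with |DL| = 20.1, L = (15.9, -16.7). The perpendicularity gives LP at right angles to DL, so LP runs at 127°; with |LP| = 18.2, P = (4.90, -2.17). ∠LPV = 59.4° gives PV at -112° from the x-axis; with |PV| = 9.0, V = (1.47, -10.5). ∠PVT = 106.7° gives VT at -39.1° from the x-axis; with |VT| = 21.6, T = (18.2, -24.1). ∠VTW = 110.6° gives TW at 30.3° from the x-axis; with |TW| = 23.2, W = (38.3, -12.4). ∠TWE = 145.0° gives WE at 65.3° from the x-axis; with |WE| = 17.9, E = (45.7, 3.86). Then |PE| = |E − P| = 41.3.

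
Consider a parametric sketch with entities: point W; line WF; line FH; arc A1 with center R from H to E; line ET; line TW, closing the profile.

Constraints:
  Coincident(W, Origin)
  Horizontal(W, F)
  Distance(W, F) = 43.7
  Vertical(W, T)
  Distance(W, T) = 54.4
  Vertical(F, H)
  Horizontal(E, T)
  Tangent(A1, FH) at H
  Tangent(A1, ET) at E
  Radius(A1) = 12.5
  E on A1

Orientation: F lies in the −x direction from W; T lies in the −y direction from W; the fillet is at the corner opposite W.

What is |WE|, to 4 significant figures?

62.71

W is at the origin; W and F share the same y with |WF| = 43.7 and F on the −x side, so F = (-43.70, 0.000). WT is vertical with |WT| = 54.4 and T on the −y side, so T = (0.000, -54.40). The virtual corner opposite W is at (-43.70, -54.40). Since A1 is tangent to FH there, RH ⟂ FH and since A1 is tangent to ET there, RE ⟂ ET, with radius 12.5, so the center R sits 12.5 in from both sides at R = (-31.20, -41.90). That places the tangent points at H = (-43.70, -41.90) on FH and E = (-31.20, -54.40) on ET. Then |WE| = |E − W| = 62.71.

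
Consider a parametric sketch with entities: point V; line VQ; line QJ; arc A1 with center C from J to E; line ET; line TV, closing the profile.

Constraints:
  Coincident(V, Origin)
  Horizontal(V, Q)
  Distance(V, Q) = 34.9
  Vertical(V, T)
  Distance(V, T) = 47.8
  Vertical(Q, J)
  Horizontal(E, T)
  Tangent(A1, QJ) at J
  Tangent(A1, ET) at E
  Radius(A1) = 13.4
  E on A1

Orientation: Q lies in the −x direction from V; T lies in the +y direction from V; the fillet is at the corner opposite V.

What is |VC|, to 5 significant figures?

40.566

V and T share the same x with |VT| = 47.8 and T on the +y side, so T = (0.0000, 47.800). The virtual corner opposite V is at (-34.900, 47.800). Tangency of A1 to QJ means the radius CJ is perpendicular to QJ and tangency of A1 to ET means the radius CE is perpendicular to ET, with radius 13.4, so the center C sits 13.4 in from both sides at C = (-21.500, 34.400). Then |VC| = |C − V| = 40.566.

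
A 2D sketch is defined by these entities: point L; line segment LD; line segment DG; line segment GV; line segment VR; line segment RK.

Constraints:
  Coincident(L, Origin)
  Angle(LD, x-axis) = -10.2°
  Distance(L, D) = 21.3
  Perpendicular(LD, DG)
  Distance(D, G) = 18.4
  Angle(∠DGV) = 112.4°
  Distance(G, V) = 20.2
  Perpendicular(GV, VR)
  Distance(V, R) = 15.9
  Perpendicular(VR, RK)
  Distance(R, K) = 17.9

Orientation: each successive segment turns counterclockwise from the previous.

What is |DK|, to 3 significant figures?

9.38

L is at the origin; LD runs at -10.2° with length 21.3, so D = (21.0, -3.77). The perpendicularity gives DG at right angles to LD, so DG runs at 79.8°; with |DG| = 18.4, G = (24.2, 14.3). ∠DGV = 112.4° gives GV at 147° from the x-axis; with |GV| = 20.2, V = (7.20, 25.2). The perpendicularity gives VR at right angles to GV, so VR runs at -123°; with |VR| = 15.9, R = (-1.36, 11.8). The perpendicularity gives RK at right angles to VR, so RK runs at -32.6°; with |RK| = 17.9, K = (13.7, 2.18). Then |DK| = |K − D| = 9.38.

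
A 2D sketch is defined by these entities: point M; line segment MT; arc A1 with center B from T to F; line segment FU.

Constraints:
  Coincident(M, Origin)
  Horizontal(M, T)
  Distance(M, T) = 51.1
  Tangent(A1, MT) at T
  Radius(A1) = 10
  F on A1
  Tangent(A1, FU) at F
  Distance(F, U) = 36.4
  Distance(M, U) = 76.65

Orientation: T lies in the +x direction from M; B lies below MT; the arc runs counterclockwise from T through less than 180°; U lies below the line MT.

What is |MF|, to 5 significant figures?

45.085

M is at the origin; M and T share the same y with |MT| = 51.1 and T on the +x side, so T = (51.100, 0.0000). Tangency of A1 to MT means the radius BT is perpendicular to MT, so B = T + (0, -10) = (51.100, -10.000). Since BF ⟂ FU (tangency), |BU| = √(10.0² + 36.4²) = 37.749 regardless of where F sits on A1. So U lies on both circle(M, 76.65) and circle(B, 37.749); the below-MT intersection is U = (60.987, -46.431). F is the foot of the tangent from U: F = (42.488, -15.082).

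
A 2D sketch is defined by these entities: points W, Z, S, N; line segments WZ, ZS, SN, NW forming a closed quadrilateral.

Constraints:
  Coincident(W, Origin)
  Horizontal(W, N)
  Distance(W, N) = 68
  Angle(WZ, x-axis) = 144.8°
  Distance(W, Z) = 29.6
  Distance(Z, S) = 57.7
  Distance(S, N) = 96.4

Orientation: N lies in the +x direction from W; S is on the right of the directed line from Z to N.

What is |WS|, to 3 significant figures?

44.9

Checks: |ZS| = 57.70 ✓; |SN| = 96.40 ✓.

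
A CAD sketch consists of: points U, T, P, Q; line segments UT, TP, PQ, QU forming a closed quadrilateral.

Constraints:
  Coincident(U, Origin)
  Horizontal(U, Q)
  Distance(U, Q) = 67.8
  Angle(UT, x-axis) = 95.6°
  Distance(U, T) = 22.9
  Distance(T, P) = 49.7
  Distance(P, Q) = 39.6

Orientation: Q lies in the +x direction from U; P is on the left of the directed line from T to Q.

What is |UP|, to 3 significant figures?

57.1

U is at the origin; U and Q share the same y with |UQ| = 67.8 and Q in +x, so Q = (67.8, 0). UT runs at 95.6° with |UT| = 22.9, so T = (-2.23, 22.8). P is determined by |TP| = 49.7 and |PQ| = 39.6 together: it lies at the intersection of circle(T, 49.7) and circle(Q, 39.6). With |TQ| = 73.6, the foot of the radical line on TQ is 42.9 from T and the perpendicular offset is √(49.7² − 42.9²) = 25.0. Taking the left-of-TQ solution: P = (46.3, 33.3).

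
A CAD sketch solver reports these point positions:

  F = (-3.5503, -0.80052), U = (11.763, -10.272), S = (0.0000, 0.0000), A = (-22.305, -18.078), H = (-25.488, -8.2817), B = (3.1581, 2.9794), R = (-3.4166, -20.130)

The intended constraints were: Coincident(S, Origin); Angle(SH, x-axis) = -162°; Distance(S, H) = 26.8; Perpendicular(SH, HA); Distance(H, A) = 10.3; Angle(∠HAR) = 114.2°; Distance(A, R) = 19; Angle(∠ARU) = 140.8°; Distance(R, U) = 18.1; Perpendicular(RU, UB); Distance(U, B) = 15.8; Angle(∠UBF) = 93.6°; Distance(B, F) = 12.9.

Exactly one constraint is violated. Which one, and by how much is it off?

Distance(B, F) = 12.9 — off by 5.20.

S = (0.00, 0.00) ✓; SH at -162.0° ✓; |SH| = 26.80 ✓; ∠(SH, HA) = 90.00° ✓; |HA| = 10.30 ✓; ∠HAR = 114.2° ✓; |AR| = 19.00 ✓; ∠ARU = 140.8° ✓; |RU| = 18.10 ✓; ∠(RU, UB) = 90.00° ✓; |UB| = 15.80 ✓; ∠UBF = 93.60° ✓; |BF| = 7.700 ✗.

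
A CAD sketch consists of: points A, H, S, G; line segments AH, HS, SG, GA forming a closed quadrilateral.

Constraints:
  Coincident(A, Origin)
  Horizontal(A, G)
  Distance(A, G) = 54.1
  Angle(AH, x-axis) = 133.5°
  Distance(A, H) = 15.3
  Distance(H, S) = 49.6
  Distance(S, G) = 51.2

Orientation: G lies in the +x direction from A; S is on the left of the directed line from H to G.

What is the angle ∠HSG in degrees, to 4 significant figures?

81.15°

A is at the origin; A and G share the same y with |AG| = 54.1 and G in +x, so G = (54.1, 0). AH runs at 133.5° with |AH| = 15.3, so H = (-10.53, 11.10). S is determined by |HS| = 49.6 and |SG| = 51.2 together: it lies at the intersection of circle(H, 49.6) and circle(G, 51.2). With |HG| = 65.58, the foot of the radical line on HG is 31.56 from H and the perpendicular offset is √(49.6² − 31.56²) = 38.26. Taking the left-of-HG solution: S = (27.05, 43.47).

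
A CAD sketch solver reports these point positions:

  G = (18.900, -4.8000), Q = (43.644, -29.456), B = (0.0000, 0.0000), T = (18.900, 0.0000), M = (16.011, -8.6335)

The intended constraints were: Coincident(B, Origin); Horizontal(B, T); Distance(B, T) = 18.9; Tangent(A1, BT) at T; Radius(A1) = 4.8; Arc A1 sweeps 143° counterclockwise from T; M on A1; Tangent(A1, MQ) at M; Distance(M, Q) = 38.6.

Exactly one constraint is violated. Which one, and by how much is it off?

Distance(M, Q) = 38.6 — off by 4.00.

B = (0.00, 0.00) ✓; B.y = 0.00, T.y = 0.00 ✓; |BT| = 18.90 ✓; ∠(GT, TB) = 90.00° ✓; |GT| = 4.800 ✓; bearing(G→M) − bearing(G→T) = 143.0° ✓; |GM| = 4.800 ✓; ∠(GM, MQ) = 90.00° ✓; |MQ| = 34.60 ✗.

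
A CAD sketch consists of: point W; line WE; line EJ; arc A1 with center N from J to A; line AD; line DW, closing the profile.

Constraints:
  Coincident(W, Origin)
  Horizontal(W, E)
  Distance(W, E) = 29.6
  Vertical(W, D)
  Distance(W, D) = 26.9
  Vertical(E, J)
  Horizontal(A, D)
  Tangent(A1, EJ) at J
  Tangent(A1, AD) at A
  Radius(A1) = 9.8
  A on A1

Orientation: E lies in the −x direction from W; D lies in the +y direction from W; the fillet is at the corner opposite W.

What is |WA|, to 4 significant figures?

33.40

W is at the origin; W and E share the same y with |WE| = 29.6 and E on the −x side, so E = (-29.60, 0.000). WD is vertical with |WD| = 26.9 and D on the +y side, so D = (0.000, 26.90). The virtual corner opposite W is at (-29.60, 26.90). Since A1 is tangent to EJ there, NJ ⟂ EJ and tangency of A1 to AD means the radius NA is perpendicular to AD, with radius 9.8, so the center N sits 9.8 in from both sides at N = (-19.80, 17.10). That places the tangent points at J = (-29.60, 17.10) on EJ and A = (-19.80, 26.90) on AD. Then |WA| = |A − W| = 33.40.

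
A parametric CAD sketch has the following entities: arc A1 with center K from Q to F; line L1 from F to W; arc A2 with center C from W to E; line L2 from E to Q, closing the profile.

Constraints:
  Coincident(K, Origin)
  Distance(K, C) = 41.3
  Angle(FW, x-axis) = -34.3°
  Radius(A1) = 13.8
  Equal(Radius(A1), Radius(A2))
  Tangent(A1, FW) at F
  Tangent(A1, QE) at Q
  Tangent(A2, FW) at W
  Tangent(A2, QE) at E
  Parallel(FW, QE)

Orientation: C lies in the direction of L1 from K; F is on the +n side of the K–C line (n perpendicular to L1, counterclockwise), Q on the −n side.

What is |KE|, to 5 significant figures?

43.545

The slot axis is L1's direction at -34.3°, so u = (cos -34.3°, sin -34.3°) = (0.82610, -0.56353) and n = (−sin -34.3°, cos -34.3°) = (0.56353, 0.82610). K is at the origin and C lies 41.3 along u from K, so C = 41.3·u = (34.118, -23.274). Tangency of A1 to both parallel lines with radius 13.8 puts F and Q at K ± 13.8·n: F = (7.7767, 11.400), Q = (-7.7767, -11.400). Equal radii place W and E the same way about C: W = C + 13.8·n = (41.895, -11.873), E = C − 13.8·n = (26.341, -34.674). Then |KE| = |E − K| = 43.545.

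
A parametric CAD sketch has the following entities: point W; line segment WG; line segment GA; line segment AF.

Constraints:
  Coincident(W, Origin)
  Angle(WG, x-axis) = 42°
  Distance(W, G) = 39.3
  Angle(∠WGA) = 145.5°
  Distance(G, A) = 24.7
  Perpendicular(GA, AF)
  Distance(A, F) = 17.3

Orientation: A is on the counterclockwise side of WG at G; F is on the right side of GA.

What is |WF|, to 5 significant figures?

69.455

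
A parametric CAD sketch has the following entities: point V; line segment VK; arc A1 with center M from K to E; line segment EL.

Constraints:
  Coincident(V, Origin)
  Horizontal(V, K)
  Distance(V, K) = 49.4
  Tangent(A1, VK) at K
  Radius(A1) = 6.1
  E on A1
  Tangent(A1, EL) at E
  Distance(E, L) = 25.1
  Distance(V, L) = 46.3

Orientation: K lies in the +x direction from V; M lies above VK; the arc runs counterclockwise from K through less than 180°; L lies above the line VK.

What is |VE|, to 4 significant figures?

54.79

V is at the origin; VK is horizontal with |VK| = 49.4 and K on the +x side, so K = (49.40, 0.000). Since A1 is tangent to VK there, MK ⟂ VK, so M = K + (0, 6.1) = (49.40, 6.100). Since ME ⟂ EL (tangency), |ML| = √(6.1² + 25.1²) = 25.83 regardless of where E sits on A1. So L lies on both circle(V, 46.3) and circle(M, 25.83); the above-VK intersection is L = (36.50, 28.48). E is the foot of the tangent from L: E = (53.82, 10.31).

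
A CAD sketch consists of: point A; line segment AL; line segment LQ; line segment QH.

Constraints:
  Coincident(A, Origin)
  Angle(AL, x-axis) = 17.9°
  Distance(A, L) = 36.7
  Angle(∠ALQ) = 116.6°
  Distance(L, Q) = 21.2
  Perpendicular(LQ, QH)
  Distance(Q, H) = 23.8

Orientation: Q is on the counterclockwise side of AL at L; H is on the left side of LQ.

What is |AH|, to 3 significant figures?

38.7

∠ALQ = 116.6°, so LQ runs at 17.9° + (180° − 116.6°) = 81.3° from the x-axis; with |LQ| = 21.2, Q = L + 21.2·(cos 81.3°, sin 81.3°) = (38.1, 32.2). The perpendicularity gives QH at right angles to LQ; with |QH| = 23.8 on the left of LQ, H = Q + 23.8·(-0.988, 0.151) = (14.6, 35.8). Then |AH| = |H − A| = 38.7.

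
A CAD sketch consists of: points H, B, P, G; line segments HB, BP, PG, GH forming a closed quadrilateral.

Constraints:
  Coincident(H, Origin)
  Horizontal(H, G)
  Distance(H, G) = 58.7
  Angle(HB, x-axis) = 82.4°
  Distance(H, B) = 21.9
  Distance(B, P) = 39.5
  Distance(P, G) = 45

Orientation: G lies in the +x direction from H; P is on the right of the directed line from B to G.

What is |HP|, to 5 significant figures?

22.515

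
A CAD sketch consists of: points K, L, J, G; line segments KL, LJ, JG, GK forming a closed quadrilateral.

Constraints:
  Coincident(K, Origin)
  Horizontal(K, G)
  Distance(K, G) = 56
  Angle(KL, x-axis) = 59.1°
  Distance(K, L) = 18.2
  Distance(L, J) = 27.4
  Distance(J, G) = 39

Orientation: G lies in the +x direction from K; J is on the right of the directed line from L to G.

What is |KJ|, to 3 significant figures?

21.0

K is at the origin; KG is horizontal with |KG| = 56.0 and G in +x, so G = (56.0, 0). KL runs at 59.1° with |KL| = 18.2, so L = (9.35, 15.6). J is determined by |LJ| = 27.4 and |JG| = 39.0 together: it lies at the intersection of circle(L, 27.4) and circle(G, 39.0). With |LG| = 49.2, the foot of the radical line on LG is 16.8 from L and the perpendicular offset is √(27.4² − 16.8²) = 21.7. Taking the right-of-LG solution: J = (18.4, -10.3).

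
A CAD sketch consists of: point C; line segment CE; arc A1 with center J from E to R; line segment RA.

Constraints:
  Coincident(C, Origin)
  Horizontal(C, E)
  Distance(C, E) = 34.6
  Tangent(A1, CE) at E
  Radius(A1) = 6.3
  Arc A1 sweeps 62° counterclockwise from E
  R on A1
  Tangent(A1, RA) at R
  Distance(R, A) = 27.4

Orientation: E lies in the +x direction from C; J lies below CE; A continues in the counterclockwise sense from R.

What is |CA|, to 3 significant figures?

31.9

C is at the origin; CE is horizontal with |CE| = 34.6 and E on the +x side, so E = (34.6, 0.00). The tangent condition forces JE to be normal to CE, so J = E + (0, -6.3) = (34.6, -6.30). On A1, E sits at bearing 90° from J; a 62° counterclockwise sweep puts R at bearing 152°, so R = J + 6.3·(cos 152°, sin 152°) = (29.0, -3.34). The tangent condition forces JR to be normal to RA, so RA runs along (−sin 152°, cos 152°); with |RA| = 27.4, A = (16.2, -27.5). Then |CA| = |A − C| = 31.9.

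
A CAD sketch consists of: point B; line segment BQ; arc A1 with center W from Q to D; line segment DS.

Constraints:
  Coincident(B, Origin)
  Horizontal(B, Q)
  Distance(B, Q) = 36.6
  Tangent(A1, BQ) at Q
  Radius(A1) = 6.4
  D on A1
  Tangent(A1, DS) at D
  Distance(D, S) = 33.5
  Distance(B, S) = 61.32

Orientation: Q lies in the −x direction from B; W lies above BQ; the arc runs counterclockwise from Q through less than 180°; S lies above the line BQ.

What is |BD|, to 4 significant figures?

32.47

Checks: |BQ| = 36.60 ✓; |WD| = 6.400 ✓; ∠(WD, DS) = 90.00° ✓; |DS| = 33.50 ✓; |BS| = 61.32 ✓.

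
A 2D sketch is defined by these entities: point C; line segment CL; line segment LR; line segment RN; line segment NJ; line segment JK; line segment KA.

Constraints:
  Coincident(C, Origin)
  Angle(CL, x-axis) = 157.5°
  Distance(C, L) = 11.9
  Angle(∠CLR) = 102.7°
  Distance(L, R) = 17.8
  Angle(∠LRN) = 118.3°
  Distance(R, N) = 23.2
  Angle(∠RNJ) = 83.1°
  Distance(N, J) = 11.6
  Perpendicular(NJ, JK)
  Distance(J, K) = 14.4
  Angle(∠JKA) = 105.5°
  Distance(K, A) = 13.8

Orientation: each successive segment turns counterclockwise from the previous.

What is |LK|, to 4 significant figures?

17.00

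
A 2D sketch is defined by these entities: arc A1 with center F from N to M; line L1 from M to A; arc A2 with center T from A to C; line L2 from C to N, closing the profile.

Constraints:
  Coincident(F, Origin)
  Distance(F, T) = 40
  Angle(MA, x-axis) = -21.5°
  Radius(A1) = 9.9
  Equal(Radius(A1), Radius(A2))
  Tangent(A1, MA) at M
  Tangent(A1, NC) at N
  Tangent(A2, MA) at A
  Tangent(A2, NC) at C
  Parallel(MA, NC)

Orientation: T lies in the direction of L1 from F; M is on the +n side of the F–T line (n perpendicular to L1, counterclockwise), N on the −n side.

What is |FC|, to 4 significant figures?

41.21

The slot axis is L1's direction at -21.5°, so u = (cos -21.5°, sin -21.5°) = (0.9304, -0.3665) and n = (−sin -21.5°, cos -21.5°) = (0.3665, 0.9304). F is at the origin and T lies 40.0 along u from F, so T = 40.0·u = (37.22, -14.66). Tangency of A1 to both parallel lines with radius 9.9 puts M and N at F ± 9.9·n: M = (3.628, 9.211), N = (-3.628, -9.211). Equal radii place A and C the same way about T: A = T + 9.9·n = (40.85, -5.449), C = T − 9.9·n = (33.59, -23.87). Then |FC| = |C − F| = 41.21.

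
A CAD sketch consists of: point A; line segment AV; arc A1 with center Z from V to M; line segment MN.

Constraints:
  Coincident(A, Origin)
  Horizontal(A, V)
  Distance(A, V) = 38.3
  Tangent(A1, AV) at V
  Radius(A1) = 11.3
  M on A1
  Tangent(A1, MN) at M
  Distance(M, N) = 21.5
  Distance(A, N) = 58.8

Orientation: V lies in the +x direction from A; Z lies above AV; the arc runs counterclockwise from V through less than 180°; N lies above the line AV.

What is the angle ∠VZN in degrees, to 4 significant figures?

155.4°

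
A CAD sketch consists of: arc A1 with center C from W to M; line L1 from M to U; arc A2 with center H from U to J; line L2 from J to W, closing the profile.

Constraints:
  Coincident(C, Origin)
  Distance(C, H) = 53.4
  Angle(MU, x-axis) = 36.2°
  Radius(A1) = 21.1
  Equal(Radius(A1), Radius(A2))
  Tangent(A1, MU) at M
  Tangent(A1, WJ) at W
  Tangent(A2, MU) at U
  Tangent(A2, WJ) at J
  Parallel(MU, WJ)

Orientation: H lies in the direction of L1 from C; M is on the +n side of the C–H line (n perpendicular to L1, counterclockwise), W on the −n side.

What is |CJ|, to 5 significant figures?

57.418

Tangency of A1 to both parallel lines with radius 21.1 puts M and W at C ± 21.1·n: M = (-12.462, 17.027), W = (12.462, -17.027). Equal radii place U and J the same way about H: U = H + 21.1·n = (30.630, 48.565), J = H − 21.1·n = (55.553, 14.511). Then |CJ| = |J − C| = 57.418.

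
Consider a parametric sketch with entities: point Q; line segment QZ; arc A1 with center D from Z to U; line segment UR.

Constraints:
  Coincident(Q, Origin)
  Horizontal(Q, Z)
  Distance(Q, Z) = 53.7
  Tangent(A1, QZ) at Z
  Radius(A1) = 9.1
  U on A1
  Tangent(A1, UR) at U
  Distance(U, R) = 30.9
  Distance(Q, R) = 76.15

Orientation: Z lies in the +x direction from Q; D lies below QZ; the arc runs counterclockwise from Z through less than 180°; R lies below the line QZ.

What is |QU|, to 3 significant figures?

48.7

Checks: |DZ| = 9.100 ✓; |DU| = 9.100 ✓; ∠(DU, UR) = 90.00° ✓; |UR| = 30.90 ✓; |QR| = 76.15 ✓.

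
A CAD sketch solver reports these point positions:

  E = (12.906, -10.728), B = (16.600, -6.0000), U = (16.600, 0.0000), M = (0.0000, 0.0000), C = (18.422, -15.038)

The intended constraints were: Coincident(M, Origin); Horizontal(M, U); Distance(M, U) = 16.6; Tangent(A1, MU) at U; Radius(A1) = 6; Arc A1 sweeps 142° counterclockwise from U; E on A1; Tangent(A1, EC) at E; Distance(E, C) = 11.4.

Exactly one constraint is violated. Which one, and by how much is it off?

Distance(E, C) = 11.4 — off by 4.40.

M = (0.00, 0.00) ✓; M.y = 0.00, U.y = 0.00 ✓; |MU| = 16.60 ✓; ∠(BU, UM) = 90.00° ✓; |BU| = 6.000 ✓; bearing(B→E) − bearing(B→U) = 142.0° ✓; |BE| = 6.000 ✓; ∠(BE, EC) = 90.00° ✓; |EC| = 7.000 ✗.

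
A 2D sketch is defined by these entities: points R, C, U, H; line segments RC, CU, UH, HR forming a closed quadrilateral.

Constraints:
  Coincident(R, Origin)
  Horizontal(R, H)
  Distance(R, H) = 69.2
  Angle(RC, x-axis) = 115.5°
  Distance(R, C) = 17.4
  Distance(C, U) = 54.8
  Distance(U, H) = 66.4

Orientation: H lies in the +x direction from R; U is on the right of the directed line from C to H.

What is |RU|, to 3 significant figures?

37.5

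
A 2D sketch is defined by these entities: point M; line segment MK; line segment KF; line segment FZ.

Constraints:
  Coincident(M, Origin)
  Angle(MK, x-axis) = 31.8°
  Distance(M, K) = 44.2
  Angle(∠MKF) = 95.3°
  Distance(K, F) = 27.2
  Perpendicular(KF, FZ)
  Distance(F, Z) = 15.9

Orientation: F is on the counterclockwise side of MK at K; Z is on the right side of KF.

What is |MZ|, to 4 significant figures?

67.59

M is at the origin; MK runs at 31.8° with length 44.2, so K = 44.2·(cos 31.8°, sin 31.8°) = (37.57, 23.29). ∠MKF = 95.3°, so KF runs at 31.8° + (180° − 95.3°) = 116.5° from the x-axis; with |KF| = 27.2, F = K + 27.2·(cos 116.5°, sin 116.5°) = (25.43, 47.63). The perpendicularity gives FZ at right angles to KF; with |FZ| = 15.9 on the right of KF, Z = F + 15.9·(0.8949, 0.4462) = (39.66, 54.73). Then |MZ| = |Z − M| = 67.59.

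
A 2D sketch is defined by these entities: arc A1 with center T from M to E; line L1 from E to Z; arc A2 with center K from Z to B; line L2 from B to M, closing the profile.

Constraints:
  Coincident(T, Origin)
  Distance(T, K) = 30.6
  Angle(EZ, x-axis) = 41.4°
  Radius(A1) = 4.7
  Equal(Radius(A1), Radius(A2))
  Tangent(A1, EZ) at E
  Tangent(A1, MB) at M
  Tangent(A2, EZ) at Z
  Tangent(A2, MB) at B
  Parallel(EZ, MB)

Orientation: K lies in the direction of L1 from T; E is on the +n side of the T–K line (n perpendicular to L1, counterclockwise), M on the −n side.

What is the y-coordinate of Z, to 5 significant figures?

23.762

The slot axis is L1's direction at 41.4°, so u = (cos 41.4°, sin 41.4°) = (0.75011, 0.66131) and n = (−sin 41.4°, cos 41.4°) = (-0.66131, 0.75011). T is at the origin and K lies 30.6 along u from T, so K = 30.6·u = (22.953, 20.236). Tangency of A1 to both parallel lines with radius 4.7 puts E and M at T ± 4.7·n: E = (-3.1082, 3.5255), M = (3.1082, -3.5255). Equal radii place Z and B the same way about K: Z = K + 4.7·n = (19.845, 23.762), B = K − 4.7·n = (26.062, 16.711). So Z.y = 23.762.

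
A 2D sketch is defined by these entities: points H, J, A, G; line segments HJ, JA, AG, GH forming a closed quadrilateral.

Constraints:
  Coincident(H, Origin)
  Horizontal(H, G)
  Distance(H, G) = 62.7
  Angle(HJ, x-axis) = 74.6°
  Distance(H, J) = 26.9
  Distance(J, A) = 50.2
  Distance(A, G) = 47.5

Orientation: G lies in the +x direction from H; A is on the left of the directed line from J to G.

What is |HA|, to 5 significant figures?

70.456

Checks: HJ at 74.60° ✓; |JA| = 50.20 ✓; |AG| = 47.50 ✓.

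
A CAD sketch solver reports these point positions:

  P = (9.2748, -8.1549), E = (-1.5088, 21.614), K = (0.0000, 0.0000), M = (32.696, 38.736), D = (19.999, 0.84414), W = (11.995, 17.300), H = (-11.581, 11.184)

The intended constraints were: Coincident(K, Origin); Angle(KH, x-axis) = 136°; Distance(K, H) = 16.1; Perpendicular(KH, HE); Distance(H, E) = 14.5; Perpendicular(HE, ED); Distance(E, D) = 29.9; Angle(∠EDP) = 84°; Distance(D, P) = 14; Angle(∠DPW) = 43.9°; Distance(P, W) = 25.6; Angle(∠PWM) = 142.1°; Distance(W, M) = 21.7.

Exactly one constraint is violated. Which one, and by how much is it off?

Distance(W, M) = 21.7 — off by 8.10.

K = (0.00, 0.00) ✓; KH at 136.0° ✓; |KH| = 16.10 ✓; ∠(KH, HE) = 90.00° ✓; |HE| = 14.50 ✓; ∠(HE, ED) = 90.00° ✓; |ED| = 29.90 ✓; ∠EDP = 84.00° ✓; |DP| = 14.00 ✓; ∠DPW = 43.90° ✓; |PW| = 25.60 ✓; ∠PWM = 142.1° ✓; |WM| = 29.80 ✗.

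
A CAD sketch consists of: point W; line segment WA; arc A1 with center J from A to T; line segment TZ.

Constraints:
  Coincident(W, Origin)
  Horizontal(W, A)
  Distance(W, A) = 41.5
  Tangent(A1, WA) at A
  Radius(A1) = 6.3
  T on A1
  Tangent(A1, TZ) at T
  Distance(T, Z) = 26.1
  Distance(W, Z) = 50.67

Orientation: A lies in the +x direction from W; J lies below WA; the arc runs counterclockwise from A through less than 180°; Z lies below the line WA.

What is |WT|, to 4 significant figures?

35.95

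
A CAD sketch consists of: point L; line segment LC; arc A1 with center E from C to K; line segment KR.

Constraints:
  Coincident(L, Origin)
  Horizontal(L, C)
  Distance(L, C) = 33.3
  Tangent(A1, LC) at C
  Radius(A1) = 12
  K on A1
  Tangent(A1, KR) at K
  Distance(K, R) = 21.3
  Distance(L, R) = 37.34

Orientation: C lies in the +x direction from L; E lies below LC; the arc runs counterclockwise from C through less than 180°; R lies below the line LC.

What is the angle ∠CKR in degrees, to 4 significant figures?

137.9°

Checks: |EC| = 12.00 ✓; |EK| = 12.00 ✓; ∠(EK, KR) = 90.00° ✓; |KR| = 21.30 ✓; |LR| = 37.34 ✓.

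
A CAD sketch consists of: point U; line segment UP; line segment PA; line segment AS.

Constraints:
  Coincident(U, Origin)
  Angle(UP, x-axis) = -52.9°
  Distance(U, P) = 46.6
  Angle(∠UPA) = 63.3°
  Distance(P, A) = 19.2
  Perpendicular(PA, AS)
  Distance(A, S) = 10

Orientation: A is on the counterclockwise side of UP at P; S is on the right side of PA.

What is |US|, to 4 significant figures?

51.66

U is at the origin; UP runs at -52.9° with length 46.6, so P = 46.6·(cos -52.9°, sin -52.9°) = (28.11, -37.17). ∠UPA = 63.3°, so PA runs at -52.9° + (180° − 63.3°) = 63.80° from the x-axis; with |PA| = 19.2, A = P + 19.2·(cos 63.80°, sin 63.80°) = (36.59, -19.94). PA is perpendicular to AS; with |AS| = 10.0 on the right of PA, S = A + 10.0·(0.8973, -0.4415) = (45.56, -24.36). Then |US| = |S − U| = 51.66.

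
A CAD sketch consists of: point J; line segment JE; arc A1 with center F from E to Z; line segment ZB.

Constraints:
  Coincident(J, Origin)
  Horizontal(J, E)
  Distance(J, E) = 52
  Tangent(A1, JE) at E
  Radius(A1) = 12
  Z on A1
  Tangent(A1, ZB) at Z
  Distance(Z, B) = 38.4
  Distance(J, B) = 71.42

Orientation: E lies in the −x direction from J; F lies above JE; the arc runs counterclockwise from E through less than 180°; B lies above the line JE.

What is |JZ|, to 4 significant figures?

42.89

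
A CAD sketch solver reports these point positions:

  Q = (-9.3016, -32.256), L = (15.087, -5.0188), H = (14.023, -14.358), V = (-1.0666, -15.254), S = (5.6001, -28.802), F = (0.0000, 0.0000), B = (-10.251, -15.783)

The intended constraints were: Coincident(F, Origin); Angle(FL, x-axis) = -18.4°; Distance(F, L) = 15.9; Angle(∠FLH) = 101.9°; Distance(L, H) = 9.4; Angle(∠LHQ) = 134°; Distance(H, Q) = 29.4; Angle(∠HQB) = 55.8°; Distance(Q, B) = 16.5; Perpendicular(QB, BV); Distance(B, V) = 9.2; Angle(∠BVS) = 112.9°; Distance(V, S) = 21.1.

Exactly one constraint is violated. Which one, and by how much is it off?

Distance(V, S) = 21.1 — off by 6.00.

F = (0.00, 0.00) ✓; FL at -18.40° ✓; |FL| = 15.90 ✓; ∠FLH = 101.9° ✓; |LH| = 9.400 ✓; ∠LHQ = 134.0° ✓; |HQ| = 29.40 ✓; ∠HQB = 55.80° ✓; |QB| = 16.50 ✓; ∠(QB, BV) = 90.00° ✓; |BV| = 9.200 ✓; ∠BVS = 112.9° ✓; |VS| = 15.10 ✗.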